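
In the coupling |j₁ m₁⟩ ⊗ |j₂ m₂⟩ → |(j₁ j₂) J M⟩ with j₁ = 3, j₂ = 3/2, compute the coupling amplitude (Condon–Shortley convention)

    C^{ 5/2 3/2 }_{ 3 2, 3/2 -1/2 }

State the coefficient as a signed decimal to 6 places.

+√(1/14) = +0.267261

j₁+j₂−J=2  J+j₁−j₂=4  J−j₁+j₂=1  j₁+j₂+J+1=8
(j₁±m₁, j₂±m₂, J±M) = (5,1,1,2,4,1)
P² = 288/7
sum k=0..1:
  [0] +1/12 = 1/12
  [1] −1/24 = -1/24
S = 1/24
C² = P²·S² = 1/14 ; C = +0.267261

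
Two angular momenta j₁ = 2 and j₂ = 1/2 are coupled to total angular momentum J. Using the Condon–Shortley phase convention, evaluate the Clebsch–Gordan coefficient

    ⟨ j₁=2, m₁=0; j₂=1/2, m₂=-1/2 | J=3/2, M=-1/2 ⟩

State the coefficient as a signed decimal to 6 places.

√[4·1!3!0!/5! · 2!2!0!1!1!2!] = √(8/5)
  +(−1)^0/∏(0,1,2,0,1,0)! = 1/2  (running 1/2)
⟨..|..⟩ = √(8/5)·(1/2) = +0.632456

+√(2/5) ≈ +0.632456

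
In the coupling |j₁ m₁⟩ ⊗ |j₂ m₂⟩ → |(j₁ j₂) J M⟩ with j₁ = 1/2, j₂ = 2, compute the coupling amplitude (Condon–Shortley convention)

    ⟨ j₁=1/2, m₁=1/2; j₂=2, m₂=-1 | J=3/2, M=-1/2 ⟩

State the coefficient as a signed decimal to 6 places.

triangle: 1!×0!×3!/5! = 6/120
(j±m)!: 1!×0!×1!×3!×1!×2! = 12
prefactor² = (2J+1)×Δ×N² = 12/5
  k=0: +1/(0!×1!×0!×1!×0!×2!) = 1/2
Σ = 1/2  ⇒  CG² = 12/5×1/2² = 3/5
CG = +√(3/5) = +0.774597

+0.774597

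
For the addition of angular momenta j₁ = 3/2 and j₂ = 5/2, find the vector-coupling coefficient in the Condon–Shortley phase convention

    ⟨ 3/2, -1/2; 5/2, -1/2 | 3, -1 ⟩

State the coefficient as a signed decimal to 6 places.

j₁+j₂−J=1  J+j₁−j₂=2  J−j₁+j₂=4  j₁+j₂+J+1=8
(j₁±m₁, j₂±m₂, J±M) = (1,2,2,3,2,4)
P² = 48/5
sum k=0..1:
  [0] +1/8 = 1/8
  [1] −1/6 = -1/6
S = -1/24
C² = P²·S² = 1/60 ; C = -0.129099

-0.129099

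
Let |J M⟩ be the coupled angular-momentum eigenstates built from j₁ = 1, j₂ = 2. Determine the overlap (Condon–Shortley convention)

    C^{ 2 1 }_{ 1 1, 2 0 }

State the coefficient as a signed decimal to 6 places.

√[5·1!1!3!/6! · 2!0!2!2!3!1!] = √(2)
  +(−1)^0/∏(0,1,0,2,1,1)! = 1/2  (running 1/2)
⟨..|..⟩ = √(2)·(1/2) = +0.707107

+0.707107  (= +√(1/2))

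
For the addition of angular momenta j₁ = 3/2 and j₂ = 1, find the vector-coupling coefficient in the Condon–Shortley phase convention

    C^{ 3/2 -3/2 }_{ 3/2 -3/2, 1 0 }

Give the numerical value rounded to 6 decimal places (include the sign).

triangle: 1!*2!*1!/5! = 2/120
(j±m)!: 0!*3!*1!*1!*0!*3! = 36
prefactor² = (2J+1)*Δ*N² = 12/5
  k=1: −1/(1!*0!*2!*0!*0!*1!) = -1/2
Σ = -1/2  ⇒  CG² = 12/5*(-1/2)² = 3/5
CG = −√(3/5) = -0.774597

−√(3/5) ≈ -0.774597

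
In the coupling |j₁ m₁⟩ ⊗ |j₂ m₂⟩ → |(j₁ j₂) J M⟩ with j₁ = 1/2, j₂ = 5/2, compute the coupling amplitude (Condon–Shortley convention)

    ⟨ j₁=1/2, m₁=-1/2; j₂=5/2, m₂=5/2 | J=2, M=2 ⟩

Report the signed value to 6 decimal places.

−√(5/6) ≈ -0.912871

triangle: 1!*0!*4!/6! = 24/720
(j±m)!: 0!*1!*5!*0!*4!*0! = 2880
prefactor² = (2J+1)*Δ*N² = 480
  k=1: −1/(1!*0!*0!*4!*0!*0!) = -1/24
Σ = -1/24  ⇒  CG² = 480*(-1/24)² = 5/6
CG = −√(5/6) = -0.912871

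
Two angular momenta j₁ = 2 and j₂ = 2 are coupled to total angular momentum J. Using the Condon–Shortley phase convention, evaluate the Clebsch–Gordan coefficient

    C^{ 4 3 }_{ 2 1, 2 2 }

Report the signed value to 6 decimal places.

triangle: 0!·4!·4!/9! = 576/362880
(j±m)!: 3!·1!·4!·0!·7!·1! = 725760
prefactor² = (2J+1)·Δ·N² = 10368
  k=0: +1/(0!·0!·1!·4!·3!·0!) = 1/144
Σ = 1/144  ⇒  CG² = 10368·1/144² = 1/2
CG = +√(1/2) = +0.707107

+√(1/2) = +0.707107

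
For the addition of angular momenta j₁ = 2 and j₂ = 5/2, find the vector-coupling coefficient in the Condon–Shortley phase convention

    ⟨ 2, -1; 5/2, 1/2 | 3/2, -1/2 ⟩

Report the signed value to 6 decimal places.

√[4·3!1!2!/7! · 1!3!3!2!1!2!] = √(48/35)
  +(−1)^2/∏(2,1,1,1,0,1)! = 1/2  (running 1/2)
  +(−1)^3/∏(3,0,0,0,1,2)! = -1/12  (running 5/12)
⟨..|..⟩ = √(48/35)·(5/12) = +0.487950

+√(5/21) ≈ +0.487950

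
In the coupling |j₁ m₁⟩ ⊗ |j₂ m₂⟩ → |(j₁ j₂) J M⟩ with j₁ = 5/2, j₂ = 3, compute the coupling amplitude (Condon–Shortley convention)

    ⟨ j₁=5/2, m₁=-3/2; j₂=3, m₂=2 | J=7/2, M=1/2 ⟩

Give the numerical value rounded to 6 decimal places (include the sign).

√[8·2!3!4!/10! · 1!4!5!1!4!3!] = √(9216/35)
  +(−1)^1/∏(1,1,3,4,0,0)! = -1/144  (running -1/144)
  +(−1)^2/∏(2,0,2,3,1,1)! = 1/24  (running 5/144)
⟨..|..⟩ = √(9216/35)·(5/144) = +0.563436

+√(20/63) = +0.563436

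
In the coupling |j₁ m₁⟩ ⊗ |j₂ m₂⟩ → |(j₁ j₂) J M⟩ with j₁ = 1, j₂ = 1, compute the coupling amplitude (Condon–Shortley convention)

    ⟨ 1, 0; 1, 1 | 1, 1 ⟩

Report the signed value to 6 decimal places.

√[3·1!1!1!/4! · 1!1!2!0!2!0!] = √(1/2)
  +(−1)^1/∏(1,0,0,1,1,0)! = -1  (running -1)
⟨..|..⟩ = √(1/2)·(-1) = -0.707107

−√(1/2) = -0.707107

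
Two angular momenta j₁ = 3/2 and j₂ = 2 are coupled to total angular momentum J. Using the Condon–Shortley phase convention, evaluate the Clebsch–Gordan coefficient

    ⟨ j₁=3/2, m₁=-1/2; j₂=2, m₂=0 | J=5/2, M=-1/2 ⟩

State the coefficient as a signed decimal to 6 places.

j₁+j₂−J=1  J+j₁−j₂=2  J−j₁+j₂=3  j₁+j₂+J+1=7
(j₁±m₁, j₂±m₂, J±M) = (1,2,2,2,2,3)
P² = 48/35
sum k=0..1:
  [0] +1/4 = 1/4
  [1] −1/2 = -1/2
S = -1/4
C² = P²·S² = 3/35 ; C = -0.292770

-0.292770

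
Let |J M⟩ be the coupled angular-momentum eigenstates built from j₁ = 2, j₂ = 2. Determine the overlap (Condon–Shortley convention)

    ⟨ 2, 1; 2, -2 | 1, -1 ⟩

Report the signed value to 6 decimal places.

j₁+j₂−J=3  J+j₁−j₂=1  J−j₁+j₂=1  j₁+j₂+J+1=6
(j₁±m₁, j₂±m₂, J±M) = (3,1,0,4,0,2)
P² = 36/5
sum k=0..0:
  [0] +1/6 = 1/6
S = 1/6
C² = P²·S² = 1/5 ; C = +0.447214

+√(1/5) ≈ +0.447214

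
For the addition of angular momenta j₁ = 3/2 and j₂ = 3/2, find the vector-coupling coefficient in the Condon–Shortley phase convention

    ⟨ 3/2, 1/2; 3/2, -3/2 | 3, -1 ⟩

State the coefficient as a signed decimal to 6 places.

j₁+j₂−J=0  J+j₁−j₂=3  J−j₁+j₂=3  j₁+j₂+J+1=7
(j₁±m₁, j₂±m₂, J±M) = (2,1,0,3,2,4)
P² = 144/5
sum k=0..0:
  [0] +1/12 = 1/12
S = 1/12
C² = P²·S² = 1/5 ; C = +0.447214

+√(1/5) = +0.447214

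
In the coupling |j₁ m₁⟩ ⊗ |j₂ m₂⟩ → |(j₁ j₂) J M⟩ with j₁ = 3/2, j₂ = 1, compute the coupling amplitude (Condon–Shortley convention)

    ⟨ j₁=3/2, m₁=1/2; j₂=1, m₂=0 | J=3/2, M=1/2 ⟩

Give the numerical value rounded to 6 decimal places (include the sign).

+√(1/15) ≈ +0.258199

triangle: 1!×2!×1!/5! = 2/120
(j±m)!: 2!×1!×1!×1!×2!×1! = 4
prefactor² = (2J+1)×Δ×N² = 4/15
  k=0: +1/(0!×1!×1!×1!×1!×0!) = 1
  k=1: −1/(1!×0!×0!×0!×2!×1!) = -1/2
Σ = 1/2  ⇒  CG² = 4/15×1/2² = 1/15
CG = +√(1/15) = +0.258199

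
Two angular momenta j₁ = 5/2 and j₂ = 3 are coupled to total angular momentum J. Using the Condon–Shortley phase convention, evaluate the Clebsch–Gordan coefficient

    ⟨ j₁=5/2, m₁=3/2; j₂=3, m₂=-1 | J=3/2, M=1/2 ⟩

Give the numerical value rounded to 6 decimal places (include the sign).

√[4·4!1!2!/8! · 4!1!2!4!2!1!] = √(384/35)
  +(−1)^0/∏(0,4,1,2,0,0)! = 1/48  (running 1/48)
  +(−1)^1/∏(1,3,0,1,1,1)! = -1/6  (running -7/48)
⟨..|..⟩ = √(384/35)·(-7/48) = -0.483046

-0.483046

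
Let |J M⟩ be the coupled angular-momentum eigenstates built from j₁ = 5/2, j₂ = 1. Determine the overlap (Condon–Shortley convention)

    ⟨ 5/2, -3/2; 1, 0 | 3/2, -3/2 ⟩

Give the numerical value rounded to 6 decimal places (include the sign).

j₁+j₂−J=2  J+j₁−j₂=3  J−j₁+j₂=0  j₁+j₂+J+1=6
(j₁±m₁, j₂±m₂, J±M) = (1,4,1,1,0,3)
P² = 48/5
sum k=1..1:
  [1] −1/6 = -1/6
S = -1/6
C² = P²·S² = 4/15 ; C = -0.516398

-0.516398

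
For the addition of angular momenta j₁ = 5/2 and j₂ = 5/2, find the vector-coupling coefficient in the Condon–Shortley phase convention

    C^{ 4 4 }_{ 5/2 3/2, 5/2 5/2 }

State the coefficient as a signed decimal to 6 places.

triangle: 1!·4!·4!/10! = 576/3628800
(j±m)!: 4!·1!·5!·0!·8!·0! = 116121600
prefactor² = (2J+1)·Δ·N² = 165888
  k=1: −1/(1!·0!·0!·4!·4!·0!) = -1/576
Σ = -1/576  ⇒  CG² = 165888·(-1/576)² = 1/2
CG = −√(1/2) = -0.707107

-0.707107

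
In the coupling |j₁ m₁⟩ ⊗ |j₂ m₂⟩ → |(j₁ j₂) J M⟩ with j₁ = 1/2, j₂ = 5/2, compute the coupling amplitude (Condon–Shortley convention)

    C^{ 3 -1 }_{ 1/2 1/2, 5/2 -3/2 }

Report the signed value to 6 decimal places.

√[7·0!1!5!/7! · 1!0!1!4!2!4!] = √(192)
  +(−1)^0/∏(0,0,0,1,1,4)! = 1/24  (running 1/24)
⟨..|..⟩ = √(192)·(1/24) = +0.577350

+0.577350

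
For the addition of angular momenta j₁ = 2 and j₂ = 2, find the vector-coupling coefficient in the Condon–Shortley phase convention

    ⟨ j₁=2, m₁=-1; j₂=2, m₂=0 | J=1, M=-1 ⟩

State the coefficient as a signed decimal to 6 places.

+0.547723

j₁+j₂−J=3  J+j₁−j₂=1  J−j₁+j₂=1  j₁+j₂+J+1=6
(j₁±m₁, j₂±m₂, J±M) = (1,3,2,2,0,2)
P² = 6/5
sum k=2..2:
  [2] +1/2 = 1/2
S = 1/2
C² = P²·S² = 3/10 ; C = +0.547723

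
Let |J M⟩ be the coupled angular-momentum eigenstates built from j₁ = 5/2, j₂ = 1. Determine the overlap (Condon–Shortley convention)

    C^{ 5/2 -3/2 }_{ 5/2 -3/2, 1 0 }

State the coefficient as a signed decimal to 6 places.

−√(9/35) = -0.507093

√[6·1!4!1!/7! · 1!4!1!1!1!4!] = √(576/35)
  +(−1)^0/∏(0,1,4,1,0,0)! = 1/24  (running 1/24)
  +(−1)^1/∏(1,0,3,0,1,1)! = -1/6  (running -1/8)
⟨..|..⟩ = √(576/35)·(-1/8) = -0.507093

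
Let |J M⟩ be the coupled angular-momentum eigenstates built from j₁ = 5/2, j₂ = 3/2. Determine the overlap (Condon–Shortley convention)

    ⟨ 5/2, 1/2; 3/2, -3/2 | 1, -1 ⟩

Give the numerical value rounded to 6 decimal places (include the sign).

+0.223607  (= +√(1/20))

triangle: 3!·2!·0!/6! = 12/720
(j±m)!: 3!·2!·0!·3!·0!·2! = 144
prefactor² = (2J+1)·Δ·N² = 36/5
  k=0: +1/(0!·3!·2!·0!·0!·0!) = 1/12
Σ = 1/12  ⇒  CG² = 36/5·1/12² = 1/20
CG = +√(1/20) = +0.223607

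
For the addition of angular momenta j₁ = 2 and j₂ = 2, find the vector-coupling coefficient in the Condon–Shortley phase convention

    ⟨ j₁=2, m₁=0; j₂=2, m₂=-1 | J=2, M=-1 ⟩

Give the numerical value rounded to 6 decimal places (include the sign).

j₁+j₂−J=2  J+j₁−j₂=2  J−j₁+j₂=2  j₁+j₂+J+1=7
(j₁±m₁, j₂±m₂, J±M) = (2,2,1,3,1,3)
P² = 8/7
sum k=0..1:
  [0] +1/4 = 1/4
  [1] −1/2 = -1/2
S = -1/4
C² = P²·S² = 1/14 ; C = -0.267261

-0.267261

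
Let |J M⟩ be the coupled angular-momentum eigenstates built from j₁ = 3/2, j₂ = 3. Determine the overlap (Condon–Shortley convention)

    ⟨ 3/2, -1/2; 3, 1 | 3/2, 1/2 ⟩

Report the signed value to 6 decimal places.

+√(12/35) ≈ +0.585540

√[4·3!0!3!/7! · 1!2!4!2!2!1!] = √(192/35)
  +(−1)^2/∏(2,1,0,2,0,1)! = 1/4  (running 1/4)
⟨..|..⟩ = √(192/35)·(1/4) = +0.585540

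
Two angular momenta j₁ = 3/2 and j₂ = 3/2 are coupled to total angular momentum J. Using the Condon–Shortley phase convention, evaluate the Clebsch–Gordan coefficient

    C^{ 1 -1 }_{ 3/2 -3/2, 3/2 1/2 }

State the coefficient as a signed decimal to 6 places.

j₁+j₂−J=2  J+j₁−j₂=1  J−j₁+j₂=1  j₁+j₂+J+1=5
(j₁±m₁, j₂±m₂, J±M) = (0,3,2,1,0,2)
P² = 6/5
sum k=2..2:
  [2] +1/2 = 1/2
S = 1/2
C² = P²·S² = 3/10 ; C = +0.547723

+√(3/10) ≈ +0.547723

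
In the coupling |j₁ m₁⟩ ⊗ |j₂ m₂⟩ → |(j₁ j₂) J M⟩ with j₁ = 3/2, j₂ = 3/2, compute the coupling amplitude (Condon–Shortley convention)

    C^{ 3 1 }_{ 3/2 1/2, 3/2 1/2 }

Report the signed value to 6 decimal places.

j₁+j₂−J=0  J+j₁−j₂=3  J−j₁+j₂=3  j₁+j₂+J+1=7
(j₁±m₁, j₂±m₂, J±M) = (2,1,2,1,4,2)
P² = 48/5
sum k=0..0:
  [0] +1/4 = 1/4
S = 1/4
C² = P²·S² = 3/5 ; C = +0.774597

+√(3/5) = +0.774597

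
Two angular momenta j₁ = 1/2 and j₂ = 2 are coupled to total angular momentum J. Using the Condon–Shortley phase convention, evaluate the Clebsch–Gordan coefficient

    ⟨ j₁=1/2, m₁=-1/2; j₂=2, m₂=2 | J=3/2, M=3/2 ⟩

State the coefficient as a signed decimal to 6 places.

√[4·1!0!3!/5! · 0!1!4!0!3!0!] = √(144/5)
  +(−1)^1/∏(1,0,0,3,0,0)! = -1/6  (running -1/6)
⟨..|..⟩ = √(144/5)·(-1/6) = -0.894427

-0.894427  (= −√(4/5))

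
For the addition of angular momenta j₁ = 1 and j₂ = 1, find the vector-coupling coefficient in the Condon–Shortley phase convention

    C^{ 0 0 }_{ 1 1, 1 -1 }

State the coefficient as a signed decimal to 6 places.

+√(1/3) = +0.577350

triangle: 2!·0!·0!/3! = 2/6
(j±m)!: 2!·0!·0!·2!·0!·0! = 4
prefactor² = (2J+1)·Δ·N² = 4/3
  k=0: +1/(0!·2!·0!·0!·0!·0!) = 1/2
Σ = 1/2  ⇒  CG² = 4/3·1/2² = 1/3
CG = +√(1/3) = +0.577350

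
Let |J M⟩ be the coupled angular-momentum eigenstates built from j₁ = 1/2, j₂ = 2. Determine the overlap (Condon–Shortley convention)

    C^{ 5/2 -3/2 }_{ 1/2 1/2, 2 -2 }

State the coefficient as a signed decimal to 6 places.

√[6·0!1!4!/6! · 1!0!0!4!1!4!] = √(576/5)
  +(−1)^0/∏(0,0,0,0,1,4)! = 1/24  (running 1/24)
⟨..|..⟩ = √(576/5)·(1/24) = +0.447214

+√(1/5) = +0.447214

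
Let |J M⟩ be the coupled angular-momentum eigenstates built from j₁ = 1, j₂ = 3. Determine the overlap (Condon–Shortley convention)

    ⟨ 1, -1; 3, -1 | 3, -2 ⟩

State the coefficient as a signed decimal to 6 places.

√[7·1!1!5!/8! · 0!2!2!4!1!5!] = √(240)
  +(−1)^1/∏(1,0,1,1,0,4)! = -1/24  (running -1/24)
⟨..|..⟩ = √(240)·(-1/24) = -0.645497

-0.645497  (= −√(5/12))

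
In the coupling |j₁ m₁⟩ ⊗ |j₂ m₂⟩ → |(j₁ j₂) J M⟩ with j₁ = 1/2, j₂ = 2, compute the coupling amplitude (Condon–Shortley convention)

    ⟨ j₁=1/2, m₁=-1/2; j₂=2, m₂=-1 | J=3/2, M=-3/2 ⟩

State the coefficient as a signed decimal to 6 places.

j₁+j₂−J=1  J+j₁−j₂=0  J−j₁+j₂=3  j₁+j₂+J+1=5
(j₁±m₁, j₂±m₂, J±M) = (0,1,1,3,0,3)
P² = 36/5
sum k=1..1:
  [1] −1/6 = -1/6
S = -1/6
C² = P²·S² = 1/5 ; C = -0.447214

−√(1/5) = -0.447214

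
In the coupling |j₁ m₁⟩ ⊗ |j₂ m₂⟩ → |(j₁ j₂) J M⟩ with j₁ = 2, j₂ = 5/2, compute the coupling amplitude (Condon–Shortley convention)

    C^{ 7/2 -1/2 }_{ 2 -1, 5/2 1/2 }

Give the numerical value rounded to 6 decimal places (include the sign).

−√(14/45) = -0.557773

triangle: 1!*3!*4!/9! = 144/362880
(j±m)!: 1!*3!*3!*2!*3!*4! = 10368
prefactor² = (2J+1)*Δ*N² = 1152/35
  k=0: +1/(0!*1!*3!*3!*0!*1!) = 1/36
  k=1: −1/(1!*0!*2!*2!*1!*2!) = -1/8
Σ = -7/72  ⇒  CG² = 1152/35*(-7/72)² = 14/45
CG = −√(14/45) = -0.557773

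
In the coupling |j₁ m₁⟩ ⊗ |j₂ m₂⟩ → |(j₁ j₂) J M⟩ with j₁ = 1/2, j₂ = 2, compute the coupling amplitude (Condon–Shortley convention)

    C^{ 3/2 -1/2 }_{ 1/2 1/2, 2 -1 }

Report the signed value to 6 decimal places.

+0.774597  (= +√(3/5))

√[4·1!0!3!/5! · 1!0!1!3!1!2!] = √(12/5)
  +(−1)^0/∏(0,1,0,1,0,2)! = 1/2  (running 1/2)
⟨..|..⟩ = √(12/5)·(1/2) = +0.774597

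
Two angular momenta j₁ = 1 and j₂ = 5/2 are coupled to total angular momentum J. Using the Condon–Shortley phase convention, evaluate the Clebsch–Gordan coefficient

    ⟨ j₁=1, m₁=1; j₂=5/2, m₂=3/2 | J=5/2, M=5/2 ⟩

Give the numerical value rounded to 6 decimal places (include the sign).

j₁+j₂−J=1  J+j₁−j₂=1  J−j₁+j₂=4  j₁+j₂+J+1=7
(j₁±m₁, j₂±m₂, J±M) = (2,0,4,1,5,0)
P² = 1152/7
sum k=0..0:
  [0] +1/24 = 1/24
S = 1/24
C² = P²·S² = 2/7 ; C = +0.534522

+√(2/7) = +0.534522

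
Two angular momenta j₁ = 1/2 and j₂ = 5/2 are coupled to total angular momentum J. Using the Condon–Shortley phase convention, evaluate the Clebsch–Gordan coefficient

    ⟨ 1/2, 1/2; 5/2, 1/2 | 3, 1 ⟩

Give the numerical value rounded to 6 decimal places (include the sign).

+√(2/3) ≈ +0.816497

√[7·0!1!5!/7! · 1!0!3!2!4!2!] = √(96)
  +(−1)^0/∏(0,0,0,3,1,2)! = 1/12  (running 1/12)
⟨..|..⟩ = √(96)·(1/12) = +0.816497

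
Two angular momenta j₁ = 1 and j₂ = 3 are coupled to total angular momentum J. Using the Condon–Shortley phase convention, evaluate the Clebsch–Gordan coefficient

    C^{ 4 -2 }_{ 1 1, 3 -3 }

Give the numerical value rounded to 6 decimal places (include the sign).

+0.188982  (= +√(1/28))

√[9·0!2!6!/9! · 2!0!0!6!2!6!] = √(518400/7)
  +(−1)^0/∏(0,0,0,0,2,6)! = 1/1440  (running 1/1440)
⟨..|..⟩ = √(518400/7)·(1/1440) = +0.188982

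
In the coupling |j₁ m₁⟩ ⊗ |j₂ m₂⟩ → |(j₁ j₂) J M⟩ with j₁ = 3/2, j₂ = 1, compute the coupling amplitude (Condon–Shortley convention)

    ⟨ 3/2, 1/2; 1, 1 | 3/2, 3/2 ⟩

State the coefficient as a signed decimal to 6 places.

−√(2/5) = -0.632456

j₁+j₂−J=1  J+j₁−j₂=2  J−j₁+j₂=1  j₁+j₂+J+1=5
(j₁±m₁, j₂±m₂, J±M) = (2,1,2,0,3,0)
P² = 8/5
sum k=1..1:
  [1] −1/2 = -1/2
S = -1/2
C² = P²·S² = 2/5 ; C = -0.632456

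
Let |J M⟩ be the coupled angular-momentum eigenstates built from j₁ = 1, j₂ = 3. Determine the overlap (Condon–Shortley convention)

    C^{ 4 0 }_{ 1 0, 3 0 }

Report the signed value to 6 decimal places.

+√(4/7) ≈ +0.755929

√[9·0!2!6!/9! · 1!1!3!3!4!4!] = √(5184/7)
  +(−1)^0/∏(0,0,1,3,1,3)! = 1/36  (running 1/36)
⟨..|..⟩ = √(5184/7)·(1/36) = +0.755929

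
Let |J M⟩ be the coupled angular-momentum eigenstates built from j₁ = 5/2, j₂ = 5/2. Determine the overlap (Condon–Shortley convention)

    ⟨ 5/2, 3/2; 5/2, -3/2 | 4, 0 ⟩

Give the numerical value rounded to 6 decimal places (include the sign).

+0.566947

√[9·1!4!4!/10! · 4!1!1!4!4!4!] = √(82944/175)
  +(−1)^0/∏(0,1,1,1,3,3)! = 1/36  (running 1/36)
  +(−1)^1/∏(1,0,0,0,4,4)! = -1/576  (running 5/192)
⟨..|..⟩ = √(82944/175)·(5/192) = +0.566947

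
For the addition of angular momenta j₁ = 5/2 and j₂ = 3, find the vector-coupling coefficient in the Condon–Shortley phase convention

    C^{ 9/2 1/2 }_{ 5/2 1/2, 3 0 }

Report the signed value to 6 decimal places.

√[10·1!4!5!/11! · 3!2!3!3!5!4!] = √(69120/77)
  +(−1)^0/∏(0,1,2,3,2,2)! = 1/48  (running 1/48)
  +(−1)^1/∏(1,0,1,2,3,3)! = -1/72  (running 1/144)
⟨..|..⟩ = √(69120/77)·(1/144) = +0.208063

+0.208063  (= +√(10/231))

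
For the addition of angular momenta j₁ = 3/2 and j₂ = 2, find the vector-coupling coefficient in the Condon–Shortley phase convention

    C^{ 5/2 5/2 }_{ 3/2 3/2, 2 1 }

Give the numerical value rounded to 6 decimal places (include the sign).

j₁+j₂−J=1  J+j₁−j₂=2  J−j₁+j₂=3  j₁+j₂+J+1=7
(j₁±m₁, j₂±m₂, J±M) = (3,0,3,1,5,0)
P² = 432/7
sum k=0..0:
  [0] +1/12 = 1/12
S = 1/12
C² = P²·S² = 3/7 ; C = +0.654654

+√(3/7) ≈ +0.654654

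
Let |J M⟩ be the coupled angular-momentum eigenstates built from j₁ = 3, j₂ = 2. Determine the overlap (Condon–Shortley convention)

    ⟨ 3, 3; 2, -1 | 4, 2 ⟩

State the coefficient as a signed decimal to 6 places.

√[9·1!5!3!/10! · 6!0!1!3!6!2!] = √(77760/7)
  +(−1)^0/∏(0,1,0,1,5,2)! = 1/240  (running 1/240)
⟨..|..⟩ = √(77760/7)·(1/240) = +0.439155

+√(27/140) ≈ +0.439155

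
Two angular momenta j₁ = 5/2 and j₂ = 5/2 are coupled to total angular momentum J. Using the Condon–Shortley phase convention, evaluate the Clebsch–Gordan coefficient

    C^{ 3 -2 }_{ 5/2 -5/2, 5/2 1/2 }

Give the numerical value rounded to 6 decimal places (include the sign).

+0.645497

√[7·2!3!3!/9! · 0!5!3!2!1!5!] = √(240)
  +(−1)^2/∏(2,0,3,1,0,2)! = 1/24  (running 1/24)
⟨..|..⟩ = √(240)·(1/24) = +0.645497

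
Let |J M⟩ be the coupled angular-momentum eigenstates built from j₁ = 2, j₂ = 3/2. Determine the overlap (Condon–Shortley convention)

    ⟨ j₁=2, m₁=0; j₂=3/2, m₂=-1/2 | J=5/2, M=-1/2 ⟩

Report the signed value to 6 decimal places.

√[6·1!3!2!/7! · 2!2!1!2!2!3!] = √(48/35)
  +(−1)^0/∏(0,1,2,1,1,1)! = 1/2  (running 1/2)
  +(−1)^1/∏(1,0,1,0,2,2)! = -1/4  (running 1/4)
⟨..|..⟩ = √(48/35)·(1/4) = +0.292770

+√(3/35) ≈ +0.292770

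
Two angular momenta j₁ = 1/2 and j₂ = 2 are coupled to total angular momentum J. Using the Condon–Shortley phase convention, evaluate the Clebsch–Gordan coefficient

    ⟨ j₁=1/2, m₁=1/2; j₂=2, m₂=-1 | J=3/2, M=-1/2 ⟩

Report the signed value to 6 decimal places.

triangle: 1!·0!·3!/5! = 6/120
(j±m)!: 1!·0!·1!·3!·1!·2! = 12
prefactor² = (2J+1)·Δ·N² = 12/5
  k=0: +1/(0!·1!·0!·1!·0!·2!) = 1/2
Σ = 1/2  ⇒  CG² = 12/5·1/2² = 3/5
CG = +√(3/5) = +0.774597

+√(3/5) ≈ +0.774597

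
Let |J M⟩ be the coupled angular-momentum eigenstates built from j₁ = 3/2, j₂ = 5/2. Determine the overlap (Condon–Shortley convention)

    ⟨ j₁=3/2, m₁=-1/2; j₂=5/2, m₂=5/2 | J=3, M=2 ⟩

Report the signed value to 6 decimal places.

√[7·1!2!4!/8! · 1!2!5!0!5!1!] = √(240)
  +(−1)^1/∏(1,0,1,4,1,0)! = -1/24  (running -1/24)
⟨..|..⟩ = √(240)·(-1/24) = -0.645497

−√(5/12) ≈ -0.645497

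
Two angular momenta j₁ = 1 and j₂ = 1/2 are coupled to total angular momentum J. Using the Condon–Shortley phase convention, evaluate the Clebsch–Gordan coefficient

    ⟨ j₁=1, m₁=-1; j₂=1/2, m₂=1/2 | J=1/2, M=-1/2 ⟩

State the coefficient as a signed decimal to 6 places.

-0.816497

√[2·1!1!0!/3! · 0!2!1!0!0!1!] = √(2/3)
  +(−1)^1/∏(1,0,1,0,0,0)! = -1  (running -1)
⟨..|..⟩ = √(2/3)·(-1) = -0.816497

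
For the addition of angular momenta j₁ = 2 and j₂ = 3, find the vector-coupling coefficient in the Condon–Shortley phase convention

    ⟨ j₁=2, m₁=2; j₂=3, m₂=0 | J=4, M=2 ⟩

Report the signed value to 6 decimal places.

+√(3/7) ≈ +0.654654

√[9·1!3!5!/10! · 4!0!3!3!6!2!] = √(15552/7)
  +(−1)^0/∏(0,1,0,3,3,2)! = 1/72  (running 1/72)
⟨..|..⟩ = √(15552/7)·(1/72) = +0.654654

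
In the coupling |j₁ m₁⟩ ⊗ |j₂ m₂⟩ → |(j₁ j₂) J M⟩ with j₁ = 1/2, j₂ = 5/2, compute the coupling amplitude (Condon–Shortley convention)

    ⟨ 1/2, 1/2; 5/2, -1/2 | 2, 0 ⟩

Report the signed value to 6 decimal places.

triangle: 1!·0!·4!/6! = 24/720
(j±m)!: 1!·0!·2!·3!·2!·2! = 48
prefactor² = (2J+1)·Δ·N² = 8
  k=0: +1/(0!·1!·0!·2!·0!·2!) = 1/4
Σ = 1/4  ⇒  CG² = 8·1/4² = 1/2
CG = +√(1/2) = +0.707107

+0.707107  (= +√(1/2))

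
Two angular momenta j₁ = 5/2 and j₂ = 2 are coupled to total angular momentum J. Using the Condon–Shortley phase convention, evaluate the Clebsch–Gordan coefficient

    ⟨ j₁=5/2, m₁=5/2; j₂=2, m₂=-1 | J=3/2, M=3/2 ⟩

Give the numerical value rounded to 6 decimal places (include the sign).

j₁+j₂−J=3  J+j₁−j₂=2  J−j₁+j₂=1  j₁+j₂+J+1=7
(j₁±m₁, j₂±m₂, J±M) = (5,0,1,3,3,0)
P² = 288/7
sum k=0..0:
  [0] +1/12 = 1/12
S = 1/12
C² = P²·S² = 2/7 ; C = +0.534522

+0.534522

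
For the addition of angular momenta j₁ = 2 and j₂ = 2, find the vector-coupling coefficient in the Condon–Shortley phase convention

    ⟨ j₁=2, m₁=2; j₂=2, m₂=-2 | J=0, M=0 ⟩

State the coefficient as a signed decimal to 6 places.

√[1·4!0!0!/5! · 4!0!0!4!0!0!] = √(576/5)
  +(−1)^0/∏(0,4,0,0,0,0)! = 1/24  (running 1/24)
⟨..|..⟩ = √(576/5)·(1/24) = +0.447214

+0.447214  (= +√(1/5))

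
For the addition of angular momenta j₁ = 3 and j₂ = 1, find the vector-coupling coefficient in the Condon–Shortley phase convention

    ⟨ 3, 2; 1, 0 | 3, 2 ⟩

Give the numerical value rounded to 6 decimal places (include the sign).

j₁+j₂−J=1  J+j₁−j₂=5  J−j₁+j₂=1  j₁+j₂+J+1=8
(j₁±m₁, j₂±m₂, J±M) = (5,1,1,1,5,1)
P² = 300
sum k=0..1:
  [0] +1/24 = 1/24
  [1] −1/120 = -1/120
S = 1/30
C² = P²·S² = 1/3 ; C = +0.577350

+0.577350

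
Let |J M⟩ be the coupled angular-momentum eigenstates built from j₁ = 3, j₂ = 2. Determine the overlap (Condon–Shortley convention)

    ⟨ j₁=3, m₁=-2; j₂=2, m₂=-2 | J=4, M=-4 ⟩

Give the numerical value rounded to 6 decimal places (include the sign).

triangle: 1!*5!*3!/10! = 720/3628800
(j±m)!: 1!*5!*0!*4!*0!*8! = 116121600
prefactor² = (2J+1)*Δ*N² = 207360
  k=0: +1/(0!*1!*5!*0!*0!*3!) = 1/720
Σ = 1/720  ⇒  CG² = 207360*1/720² = 2/5
CG = +√(2/5) = +0.632456

+0.632456  (= +√(2/5))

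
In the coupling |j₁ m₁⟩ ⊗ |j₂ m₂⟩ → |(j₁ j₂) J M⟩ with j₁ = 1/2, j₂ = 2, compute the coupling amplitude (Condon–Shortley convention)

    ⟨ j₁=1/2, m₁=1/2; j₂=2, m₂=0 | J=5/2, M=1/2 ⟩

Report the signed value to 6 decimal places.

√[6·0!1!4!/6! · 1!0!2!2!3!2!] = √(48/5)
  +(−1)^0/∏(0,0,0,2,1,2)! = 1/4  (running 1/4)
⟨..|..⟩ = √(48/5)·(1/4) = +0.774597

+√(3/5) ≈ +0.774597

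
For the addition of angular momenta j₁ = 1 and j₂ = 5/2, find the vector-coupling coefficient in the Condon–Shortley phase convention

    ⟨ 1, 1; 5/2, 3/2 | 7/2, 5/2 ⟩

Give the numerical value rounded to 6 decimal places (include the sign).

+0.845154  (= +√(5/7))

triangle: 0!×2!×5!/8! = 240/40320
(j±m)!: 2!×0!×4!×1!×6!×1! = 34560
prefactor² = (2J+1)×Δ×N² = 11520/7
  k=0: +1/(0!×0!×0!×4!×2!×1!) = 1/48
Σ = 1/48  ⇒  CG² = 11520/7×1/48² = 5/7
CG = +√(5/7) = +0.845154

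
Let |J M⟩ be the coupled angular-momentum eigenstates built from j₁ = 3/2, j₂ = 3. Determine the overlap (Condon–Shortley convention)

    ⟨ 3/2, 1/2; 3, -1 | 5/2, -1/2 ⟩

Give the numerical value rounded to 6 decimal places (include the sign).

j₁+j₂−J=2  J+j₁−j₂=1  J−j₁+j₂=4  j₁+j₂+J+1=8
(j₁±m₁, j₂±m₂, J±M) = (2,1,2,4,2,3)
P² = 288/35
sum k=0..1:
  [0] +1/8 = 1/8
  [1] −1/6 = -1/6
S = -1/24
C² = P²·S² = 1/70 ; C = -0.119523

-0.119523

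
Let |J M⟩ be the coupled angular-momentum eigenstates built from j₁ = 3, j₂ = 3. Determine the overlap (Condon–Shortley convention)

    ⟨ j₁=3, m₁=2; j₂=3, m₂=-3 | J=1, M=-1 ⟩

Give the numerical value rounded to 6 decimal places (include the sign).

+√(3/28) ≈ +0.327327

triangle: 5!·1!·1!/8! = 120/40320
(j±m)!: 5!·1!·0!·6!·0!·2! = 172800
prefactor² = (2J+1)·Δ·N² = 10800/7
  k=0: +1/(0!·5!·1!·0!·0!·1!) = 1/120
Σ = 1/120  ⇒  CG² = 10800/7·1/120² = 3/28
CG = +√(3/28) = +0.327327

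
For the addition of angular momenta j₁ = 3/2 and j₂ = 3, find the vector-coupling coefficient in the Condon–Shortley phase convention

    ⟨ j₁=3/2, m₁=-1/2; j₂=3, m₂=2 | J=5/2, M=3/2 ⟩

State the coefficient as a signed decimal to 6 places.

+0.267261  (= +√(1/14))

√[6·2!1!4!/8! · 1!2!5!1!4!1!] = √(288/7)
  +(−1)^1/∏(1,1,1,4,0,0)! = -1/24  (running -1/24)
  +(−1)^2/∏(2,0,0,3,1,1)! = 1/12  (running 1/24)
⟨..|..⟩ = √(288/7)·(1/24) = +0.267261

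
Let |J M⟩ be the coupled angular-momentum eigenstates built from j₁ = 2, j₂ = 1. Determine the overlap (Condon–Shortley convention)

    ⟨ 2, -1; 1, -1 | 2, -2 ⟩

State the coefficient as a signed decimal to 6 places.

+√(1/3) ≈ +0.577350

j₁+j₂−J=1  J+j₁−j₂=3  J−j₁+j₂=1  j₁+j₂+J+1=6
(j₁±m₁, j₂±m₂, J±M) = (1,3,0,2,0,4)
P² = 12
sum k=0..0:
  [0] +1/6 = 1/6
S = 1/6
C² = P²·S² = 1/3 ; C = +0.577350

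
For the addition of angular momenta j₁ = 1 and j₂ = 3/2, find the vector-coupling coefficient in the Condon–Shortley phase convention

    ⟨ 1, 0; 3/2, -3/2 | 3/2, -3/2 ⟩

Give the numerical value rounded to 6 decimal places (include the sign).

√[4·1!1!2!/5! · 1!1!0!3!0!3!] = √(12/5)
  +(−1)^0/∏(0,1,1,0,0,2)! = 1/2  (running 1/2)
⟨..|..⟩ = √(12/5)·(1/2) = +0.774597

+0.774597  (= +√(3/5))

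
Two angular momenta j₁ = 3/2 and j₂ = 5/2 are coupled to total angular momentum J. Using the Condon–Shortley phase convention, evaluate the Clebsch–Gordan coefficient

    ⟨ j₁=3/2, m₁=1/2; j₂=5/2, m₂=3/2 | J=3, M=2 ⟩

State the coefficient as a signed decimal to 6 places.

−√(1/12) ≈ -0.288675

triangle: 1!×2!×4!/8! = 48/40320
(j±m)!: 2!×1!×4!×1!×5!×1! = 5760
prefactor² = (2J+1)×Δ×N² = 48
  k=0: +1/(0!×1!×1!×4!×1!×0!) = 1/24
  k=1: −1/(1!×0!×0!×3!×2!×1!) = -1/12
Σ = -1/24  ⇒  CG² = 48×(-1/24)² = 1/12
CG = −√(1/12) = -0.288675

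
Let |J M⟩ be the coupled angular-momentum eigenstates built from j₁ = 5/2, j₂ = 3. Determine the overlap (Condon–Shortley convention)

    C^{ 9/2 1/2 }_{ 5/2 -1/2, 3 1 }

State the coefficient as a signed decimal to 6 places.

j₁+j₂−J=1  J+j₁−j₂=4  J−j₁+j₂=5  j₁+j₂+J+1=11
(j₁±m₁, j₂±m₂, J±M) = (2,3,4,2,5,4)
P² = 92160/77
sum k=0..1:
  [0] +1/144 = 1/144
  [1] −1/48 = -1/48
S = -1/72
C² = P²·S² = 160/693 ; C = -0.480500

−√(160/693) = -0.480500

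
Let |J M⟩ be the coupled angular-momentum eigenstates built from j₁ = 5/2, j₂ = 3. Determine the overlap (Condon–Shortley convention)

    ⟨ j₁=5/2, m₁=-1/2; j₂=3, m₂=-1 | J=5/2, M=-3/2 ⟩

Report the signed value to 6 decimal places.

-0.169031  (= −√(1/35))

triangle: 3!*2!*3!/9! = 72/362880
(j±m)!: 2!*3!*2!*4!*1!*4! = 13824
prefactor² = (2J+1)*Δ*N² = 576/35
  k=1: −1/(1!*2!*2!*1!*0!*2!) = -1/8
  k=2: +1/(2!*1!*1!*0!*1!*3!) = 1/12
Σ = -1/24  ⇒  CG² = 576/35*(-1/24)² = 1/35
CG = −√(1/35) = -0.169031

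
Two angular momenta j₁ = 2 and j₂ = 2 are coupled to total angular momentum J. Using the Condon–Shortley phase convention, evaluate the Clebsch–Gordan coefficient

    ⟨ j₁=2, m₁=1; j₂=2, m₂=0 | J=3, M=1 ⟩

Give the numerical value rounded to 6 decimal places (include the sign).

√[7·1!3!3!/8! · 3!1!2!2!4!2!] = √(36/5)
  +(−1)^0/∏(0,1,1,2,2,1)! = 1/4  (running 1/4)
  +(−1)^1/∏(1,0,0,1,3,2)! = -1/12  (running 1/6)
⟨..|..⟩ = √(36/5)·(1/6) = +0.447214

+0.447214  (= +√(1/5))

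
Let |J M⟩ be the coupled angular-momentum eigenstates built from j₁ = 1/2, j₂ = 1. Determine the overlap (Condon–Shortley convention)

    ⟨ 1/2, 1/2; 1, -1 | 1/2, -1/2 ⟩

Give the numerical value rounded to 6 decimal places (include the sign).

+0.816497

triangle: 1!×0!×1!/3! = 1/6
(j±m)!: 1!×0!×0!×2!×0!×1! = 2
prefactor² = (2J+1)×Δ×N² = 2/3
  k=0: +1/(0!×1!×0!×0!×0!×1!) = 1
Σ = 1  ⇒  CG² = 2/3×1² = 2/3
CG = +√(2/3) = +0.816497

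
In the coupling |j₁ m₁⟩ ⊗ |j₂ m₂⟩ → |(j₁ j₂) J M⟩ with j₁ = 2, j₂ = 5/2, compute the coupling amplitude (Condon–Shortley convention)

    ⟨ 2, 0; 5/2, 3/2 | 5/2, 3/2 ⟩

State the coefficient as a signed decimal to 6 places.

−√(1/70) ≈ -0.119523

√[6·2!2!3!/8! · 2!2!4!1!4!1!] = √(288/35)
  +(−1)^1/∏(1,1,1,3,1,0)! = -1/6  (running -1/6)
  +(−1)^2/∏(2,0,0,2,2,1)! = 1/8  (running -1/24)
⟨..|..⟩ = √(288/35)·(-1/24) = -0.119523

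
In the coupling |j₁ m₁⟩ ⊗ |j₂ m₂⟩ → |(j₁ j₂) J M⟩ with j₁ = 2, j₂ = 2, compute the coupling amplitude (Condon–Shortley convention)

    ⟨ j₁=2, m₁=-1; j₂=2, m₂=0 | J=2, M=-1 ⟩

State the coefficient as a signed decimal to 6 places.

−√(1/14) = -0.267261

j₁+j₂−J=2  J+j₁−j₂=2  J−j₁+j₂=2  j₁+j₂+J+1=7
(j₁±m₁, j₂±m₂, J±M) = (1,3,2,2,1,3)
P² = 8/7
sum k=1..2:
  [1] −1/2 = -1/2
  [2] +1/4 = 1/4
S = -1/4
C² = P²·S² = 1/14 ; C = -0.267261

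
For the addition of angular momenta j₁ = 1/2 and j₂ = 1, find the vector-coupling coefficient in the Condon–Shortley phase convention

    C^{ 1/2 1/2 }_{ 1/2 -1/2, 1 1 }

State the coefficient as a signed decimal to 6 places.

j₁+j₂−J=1  J+j₁−j₂=0  J−j₁+j₂=1  j₁+j₂+J+1=3
(j₁±m₁, j₂±m₂, J±M) = (0,1,2,0,1,0)
P² = 2/3
sum k=1..1:
  [1] −1/1 = -1
S = -1
C² = P²·S² = 2/3 ; C = -0.816497

-0.816497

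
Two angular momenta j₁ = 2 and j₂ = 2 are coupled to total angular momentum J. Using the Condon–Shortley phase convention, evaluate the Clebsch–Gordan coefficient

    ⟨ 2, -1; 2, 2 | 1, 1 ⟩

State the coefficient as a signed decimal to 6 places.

−√(1/5) ≈ -0.447214

triangle: 3!*1!*1!/6! = 6/720
(j±m)!: 1!*3!*4!*0!*2!*0! = 288
prefactor² = (2J+1)*Δ*N² = 36/5
  k=3: −1/(3!*0!*0!*1!*1!*0!) = -1/6
Σ = -1/6  ⇒  CG² = 36/5*(-1/6)² = 1/5
CG = −√(1/5) = -0.447214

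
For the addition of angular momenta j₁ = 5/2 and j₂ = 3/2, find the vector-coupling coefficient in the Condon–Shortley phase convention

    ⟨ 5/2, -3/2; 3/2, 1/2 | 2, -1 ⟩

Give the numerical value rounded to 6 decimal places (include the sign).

√[5·2!3!1!/7! · 1!4!2!1!1!3!] = √(24/7)
  +(−1)^1/∏(1,1,3,1,0,0)! = -1/6  (running -1/6)
  +(−1)^2/∏(2,0,2,0,1,1)! = 1/4  (running 1/12)
⟨..|..⟩ = √(24/7)·(1/12) = +0.154303

+0.154303  (= +√(1/42))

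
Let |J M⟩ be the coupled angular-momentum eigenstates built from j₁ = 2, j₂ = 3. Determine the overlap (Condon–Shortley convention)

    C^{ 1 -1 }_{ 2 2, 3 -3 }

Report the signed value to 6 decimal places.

+√(3/7) = +0.654654

√[3·4!0!2!/7! · 4!0!0!6!0!2!] = √(6912/7)
  +(−1)^0/∏(0,4,0,0,0,2)! = 1/48  (running 1/48)
⟨..|..⟩ = √(6912/7)·(1/48) = +0.654654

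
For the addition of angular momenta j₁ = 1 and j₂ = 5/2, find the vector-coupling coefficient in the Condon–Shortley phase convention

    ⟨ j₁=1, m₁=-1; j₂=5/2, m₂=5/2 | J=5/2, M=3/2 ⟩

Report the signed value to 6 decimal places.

-0.534522

√[6·1!1!4!/7! · 0!2!5!0!4!1!] = √(1152/7)
  +(−1)^1/∏(1,0,1,4,0,0)! = -1/24  (running -1/24)
⟨..|..⟩ = √(1152/7)·(-1/24) = -0.534522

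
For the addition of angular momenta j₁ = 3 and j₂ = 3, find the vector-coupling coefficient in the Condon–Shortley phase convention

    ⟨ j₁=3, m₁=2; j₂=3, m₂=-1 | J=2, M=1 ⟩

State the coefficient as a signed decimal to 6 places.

-0.422577

√[5·4!2!2!/9! · 5!1!2!4!3!1!] = √(320/7)
  +(−1)^0/∏(0,4,1,2,1,0)! = 1/48  (running 1/48)
  +(−1)^1/∏(1,3,0,1,2,1)! = -1/12  (running -1/16)
⟨..|..⟩ = √(320/7)·(-1/16) = -0.422577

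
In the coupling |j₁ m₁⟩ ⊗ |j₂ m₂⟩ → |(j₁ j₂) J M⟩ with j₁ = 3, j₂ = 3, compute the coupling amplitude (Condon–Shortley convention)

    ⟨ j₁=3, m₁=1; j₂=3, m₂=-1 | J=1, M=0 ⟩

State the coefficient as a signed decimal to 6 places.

+0.188982

j₁+j₂−J=5  J+j₁−j₂=1  J−j₁+j₂=1  j₁+j₂+J+1=8
(j₁±m₁, j₂±m₂, J±M) = (4,2,2,4,1,1)
P² = 144/7
sum k=1..2:
  [1] −1/24 = -1/24
  [2] +1/12 = 1/12
S = 1/24
C² = P²·S² = 1/28 ; C = +0.188982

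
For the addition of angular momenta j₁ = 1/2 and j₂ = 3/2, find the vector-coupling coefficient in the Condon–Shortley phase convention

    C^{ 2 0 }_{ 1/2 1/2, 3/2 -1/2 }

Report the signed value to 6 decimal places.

+√(1/2) ≈ +0.707107

triangle: 0!*1!*3!/5! = 6/120
(j±m)!: 1!*0!*1!*2!*2!*2! = 8
prefactor² = (2J+1)*Δ*N² = 2
  k=0: +1/(0!*0!*0!*1!*1!*2!) = 1/2
Σ = 1/2  ⇒  CG² = 2*1/2² = 1/2
CG = +√(1/2) = +0.707107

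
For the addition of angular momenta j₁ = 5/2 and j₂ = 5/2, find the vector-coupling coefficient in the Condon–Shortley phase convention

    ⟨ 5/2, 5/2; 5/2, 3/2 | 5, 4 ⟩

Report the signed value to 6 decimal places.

triangle: 0!*5!*5!/11! = 14400/39916800
(j±m)!: 5!*0!*4!*1!*9!*1! = 1045094400
prefactor² = (2J+1)*Δ*N² = 4147200
  k=0: +1/(0!*0!*0!*4!*5!*1!) = 1/2880
Σ = 1/2880  ⇒  CG² = 4147200*1/2880² = 1/2
CG = +√(1/2) = +0.707107

+√(1/2) = +0.707107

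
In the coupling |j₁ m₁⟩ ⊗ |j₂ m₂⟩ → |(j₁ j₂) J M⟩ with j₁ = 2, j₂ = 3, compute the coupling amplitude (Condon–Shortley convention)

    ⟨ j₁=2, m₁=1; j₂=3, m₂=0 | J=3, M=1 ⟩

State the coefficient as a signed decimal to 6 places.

-0.182574

j₁+j₂−J=2  J+j₁−j₂=2  J−j₁+j₂=4  j₁+j₂+J+1=9
(j₁±m₁, j₂±m₂, J±M) = (3,1,3,3,4,2)
P² = 96/5
sum k=0..1:
  [0] +1/12 = 1/12
  [1] −1/8 = -1/8
S = -1/24
C² = P²·S² = 1/30 ; C = -0.182574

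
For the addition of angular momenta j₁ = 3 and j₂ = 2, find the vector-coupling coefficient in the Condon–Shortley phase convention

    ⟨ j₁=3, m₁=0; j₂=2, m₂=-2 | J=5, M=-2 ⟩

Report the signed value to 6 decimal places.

+0.408248  (= +√(1/6))

triangle: 0!·6!·4!/11! = 17280/39916800
(j±m)!: 3!·3!·0!·4!·3!·7! = 26127360
prefactor² = (2J+1)·Δ·N² = 124416
  k=0: +1/(0!·0!·3!·0!·3!·4!) = 1/864
Σ = 1/864  ⇒  CG² = 124416·1/864² = 1/6
CG = +√(1/6) = +0.408248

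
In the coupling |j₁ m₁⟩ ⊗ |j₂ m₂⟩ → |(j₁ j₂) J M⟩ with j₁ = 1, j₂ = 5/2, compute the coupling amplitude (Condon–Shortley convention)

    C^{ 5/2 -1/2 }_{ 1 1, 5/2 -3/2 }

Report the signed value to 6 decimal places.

√[6·1!1!4!/7! · 2!0!1!4!2!3!] = √(576/35)
  +(−1)^0/∏(0,1,0,1,1,3)! = 1/6  (running 1/6)
⟨..|..⟩ = √(576/35)·(1/6) = +0.676123

+√(16/35) = +0.676123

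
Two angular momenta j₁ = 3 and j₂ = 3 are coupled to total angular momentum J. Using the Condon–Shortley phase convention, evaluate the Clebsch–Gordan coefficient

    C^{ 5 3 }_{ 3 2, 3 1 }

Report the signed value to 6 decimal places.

j₁+j₂−J=1  J+j₁−j₂=5  J−j₁+j₂=5  j₁+j₂+J+1=12
(j₁±m₁, j₂±m₂, J±M) = (5,1,4,2,8,2)
P² = 153600
sum k=0..1:
  [0] +1/576 = 1/576
  [1] −1/1440 = -1/1440
S = 1/960
C² = P²·S² = 1/6 ; C = +0.408248

+0.408248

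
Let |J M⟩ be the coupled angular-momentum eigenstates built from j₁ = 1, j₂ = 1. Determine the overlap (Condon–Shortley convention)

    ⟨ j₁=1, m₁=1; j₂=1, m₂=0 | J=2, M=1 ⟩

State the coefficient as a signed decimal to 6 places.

triangle: 0!×2!×2!/5! = 4/120
(j±m)!: 2!×0!×1!×1!×3!×1! = 12
prefactor² = (2J+1)×Δ×N² = 2
  k=0: +1/(0!×0!×0!×1!×2!×1!) = 1/2
Σ = 1/2  ⇒  CG² = 2×1/2² = 1/2
CG = +√(1/2) = +0.707107

+0.707107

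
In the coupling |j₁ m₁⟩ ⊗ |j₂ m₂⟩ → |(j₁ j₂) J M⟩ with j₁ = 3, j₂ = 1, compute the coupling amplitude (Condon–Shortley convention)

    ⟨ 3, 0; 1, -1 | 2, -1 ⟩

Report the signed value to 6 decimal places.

+√(1/7) = +0.377964

j₁+j₂−J=2  J+j₁−j₂=4  J−j₁+j₂=0  j₁+j₂+J+1=7
(j₁±m₁, j₂±m₂, J±M) = (3,3,0,2,1,3)
P² = 144/7
sum k=0..0:
  [0] +1/12 = 1/12
S = 1/12
C² = P²·S² = 1/7 ; C = +0.377964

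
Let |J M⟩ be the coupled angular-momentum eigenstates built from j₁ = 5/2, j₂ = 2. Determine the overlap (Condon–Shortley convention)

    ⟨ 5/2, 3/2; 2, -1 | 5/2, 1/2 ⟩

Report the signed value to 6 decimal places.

+√(6/35) ≈ +0.414039

j₁+j₂−J=2  J+j₁−j₂=3  J−j₁+j₂=2  j₁+j₂+J+1=8
(j₁±m₁, j₂±m₂, J±M) = (4,1,1,3,3,2)
P² = 216/35
sum k=0..1:
  [0] +1/4 = 1/4
  [1] −1/12 = -1/12
S = 1/6
C² = P²·S² = 6/35 ; C = +0.414039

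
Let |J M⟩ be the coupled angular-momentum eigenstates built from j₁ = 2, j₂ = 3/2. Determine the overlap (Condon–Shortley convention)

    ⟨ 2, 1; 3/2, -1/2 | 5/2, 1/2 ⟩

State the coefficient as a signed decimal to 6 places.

+√(5/14) = +0.597614

√[6·1!3!2!/7! · 3!1!1!2!3!2!] = √(72/35)
  +(−1)^0/∏(0,1,1,1,2,1)! = 1/2  (running 1/2)
  +(−1)^1/∏(1,0,0,0,3,2)! = -1/12  (running 5/12)
⟨..|..⟩ = √(72/35)·(5/12) = +0.597614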